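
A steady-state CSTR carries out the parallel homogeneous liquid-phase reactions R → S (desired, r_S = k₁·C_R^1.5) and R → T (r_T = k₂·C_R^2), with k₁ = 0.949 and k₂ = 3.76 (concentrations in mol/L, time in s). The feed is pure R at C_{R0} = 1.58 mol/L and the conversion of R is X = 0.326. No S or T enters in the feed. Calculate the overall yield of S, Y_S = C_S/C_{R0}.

Exit C_R = C_{R0}(1−X) = 1.58×0.674 = 1.065 mol/L.
In a CSTR the entire volume is at exit conditions, so r_S = 0.949×1.065^1.5 = 1.043 and r_T = 3.76×1.065^2 = 4.264.
Fraction of consumed R going to S: r_S/(r_S+r_T) = 0.1965.
C_S = 0.1965·C_{R0}·X = 0.1965×1.58×0.326 = 0.101 mol/L; Y_S = C_S/C_{R0} = 0.0641.

0.0641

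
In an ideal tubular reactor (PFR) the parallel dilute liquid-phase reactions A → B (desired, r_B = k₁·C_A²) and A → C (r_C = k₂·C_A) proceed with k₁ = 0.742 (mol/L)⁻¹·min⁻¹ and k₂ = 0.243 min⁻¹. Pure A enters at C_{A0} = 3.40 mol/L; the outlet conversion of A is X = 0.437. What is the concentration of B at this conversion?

C_A = C_{A0}(1−X) = 1.914 mol/L.
Along a PFR/batch, dC_C/dC_A = −r_C/(r_B+r_C) = −k₂/(k₂+k₁·C_A).
Integrating from C_{A0} to C_A: C_C = (0.243/0.742)·ln[(0.243+0.742·3.40)/(0.243+0.742·1.91)] = 0.3275·ln(2.766/1.663) = 0.1665 mol/L.
Then C_B = (C_{A0}−C_A) − C_C = 1.486 − 0.1665 = 1.319 mol/L.

1.32 mol/L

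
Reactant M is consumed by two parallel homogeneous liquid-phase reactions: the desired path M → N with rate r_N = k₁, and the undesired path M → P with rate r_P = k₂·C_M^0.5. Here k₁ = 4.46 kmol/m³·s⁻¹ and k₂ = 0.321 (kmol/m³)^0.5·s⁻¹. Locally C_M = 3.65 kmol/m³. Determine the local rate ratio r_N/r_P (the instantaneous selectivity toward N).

S_{N/P} = r_N/r_P = (k₁)/(k₂·C_M^0.5) = (k₁/k₂)·C_M^-0.5.
= (4.46) / (0.321×3.650^0.5) = 4.460/0.6133 = 7.27.
The undesired path is higher order in M, so low C_M (CSTR or dilute feed) favours N.

7.27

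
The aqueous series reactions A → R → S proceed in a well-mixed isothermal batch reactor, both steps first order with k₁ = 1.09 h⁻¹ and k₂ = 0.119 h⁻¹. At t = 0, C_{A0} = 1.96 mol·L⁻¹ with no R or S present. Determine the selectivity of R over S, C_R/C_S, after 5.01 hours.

1.61

The intermediate concentration in a first-order A→B→C sequence is C_R = k₁C_{A0}(e^(−k₁t) − e^(−k₂t))/(k₂−k₁).
e^(−k₁t) = e^(−1.09×5.01) = e^(−5.461) = 0.004250; e^(−k₂t) = e^(−0.5962) = 0.5509.
C_R = 1.09×1.96/(0.119−1.09) × (0.004250−0.5509) = (-2.200)×(-0.5467) = 1.203 mol·L⁻¹.
C_A = C_{A0}e^(−k₁t) = 0.008329 mol·L⁻¹, so C_S = C_{A0}−C_A−C_R = 0.7489 mol·L⁻¹; C_R/C_S = 1.61.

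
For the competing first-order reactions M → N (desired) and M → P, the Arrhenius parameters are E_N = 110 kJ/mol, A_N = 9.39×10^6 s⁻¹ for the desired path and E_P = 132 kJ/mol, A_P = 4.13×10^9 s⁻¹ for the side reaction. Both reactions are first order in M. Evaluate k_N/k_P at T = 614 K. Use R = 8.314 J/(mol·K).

With equal orders, S_{N/P} = k_N/k_P = (A_N/A_P)·exp[(E_P−E_N)/(RT)].
(E_P−E_N)/(RT) = (132−110)×10³/(8.314×614) = 22000/5105 = 4.310.
k_N/k_P = (9.39×10^6/4.13×10^9)·exp(4.310) = 0.002274 × 74.42 = 0.169.
Since E_N < E_P, lowering the temperature improves selectivity toward N.

0.169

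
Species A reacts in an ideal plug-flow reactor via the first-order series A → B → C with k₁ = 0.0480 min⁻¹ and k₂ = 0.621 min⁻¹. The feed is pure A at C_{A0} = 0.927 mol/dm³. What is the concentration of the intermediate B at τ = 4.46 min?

0.0578 mol/dm³

The intermediate concentration in a first-order A→B→C sequence is C_B = k₁C_{A0}(e^(−k₁τ) − e^(−k₂τ))/(k₂−k₁).
e^(−k₁τ) = e^(−0.0480×4.46) = e^(−0.2141) = 0.8073; e^(−k₂τ) = e^(−2.770) = 0.06268.
C_B = 0.0480×0.927/(0.621−0.0480) × (0.8073−0.06268) = 0.07765×0.7446 = 0.05782 mol/dm³.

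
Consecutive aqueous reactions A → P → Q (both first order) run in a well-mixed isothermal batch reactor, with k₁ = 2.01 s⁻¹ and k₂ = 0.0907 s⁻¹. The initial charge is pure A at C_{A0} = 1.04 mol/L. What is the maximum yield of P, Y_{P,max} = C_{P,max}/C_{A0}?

Evaluating C_P at t_opt = ln(k₂/k₁)/(k₂−k₁) gives C_{P,max}/C_{A0} = (k₁/k₂)^[k₂/(k₂−k₁)].
= (2.01/0.0907)^(0.0907/(0.0907−2.01)) = (22.16)^(-0.04726) = 0.8638.

0.864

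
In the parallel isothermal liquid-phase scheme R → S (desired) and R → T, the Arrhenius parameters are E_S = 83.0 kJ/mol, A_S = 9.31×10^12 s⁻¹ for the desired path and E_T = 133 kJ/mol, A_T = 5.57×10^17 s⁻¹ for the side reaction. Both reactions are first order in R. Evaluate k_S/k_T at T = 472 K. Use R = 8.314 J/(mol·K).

5.71

With equal orders, S_{S/T} = k_S/k_T = (A_S/A_T)·exp[(E_T−E_S)/(RT)].
(E_T−E_S)/(RT) = (133−83.0)×10³/(8.314×472) = 50000/3924 = 12.74.
k_S/k_T = (9.31×10^12/5.57×10^17)·exp(12.74) = 1.671×10^-5 × 3.416×10^5 = 5.71.
Since E_S < E_T, lowering the temperature improves selectivity toward S.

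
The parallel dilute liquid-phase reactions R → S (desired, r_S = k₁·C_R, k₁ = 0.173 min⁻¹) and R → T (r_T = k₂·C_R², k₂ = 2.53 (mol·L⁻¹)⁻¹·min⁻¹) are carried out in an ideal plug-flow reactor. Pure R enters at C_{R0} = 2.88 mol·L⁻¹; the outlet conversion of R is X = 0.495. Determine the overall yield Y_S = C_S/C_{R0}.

C_R = C_{R0}(1−X) = 1.454 mol·L⁻¹.
Along a PFR/batch, dC_S/dC_R = −r_S/(r_S+r_T) = −k₁/(k₁+k₂·C_R).
Integrating from C_{R0} to C_R: C_S = (0.173/2.53)·ln[(0.173+2.53·2.88)/(0.173+2.53·1.45)] = 0.06838·ln(7.459/3.853) = 0.04518 mol·L⁻¹.
Y_S = C_S/C_{R0} = 0.04518/2.88 = 0.0157.

0.0157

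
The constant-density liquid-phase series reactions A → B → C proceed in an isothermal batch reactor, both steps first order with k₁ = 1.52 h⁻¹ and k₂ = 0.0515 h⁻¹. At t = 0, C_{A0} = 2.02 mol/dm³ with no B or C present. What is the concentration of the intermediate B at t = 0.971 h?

1.51 mol/dm³

The intermediate concentration in a first-order A→B→C sequence is C_B = k₁C_{A0}(e^(−k₁t) − e^(−k₂t))/(k₂−k₁).
e^(−k₁t) = e^(−1.52×0.971) = e^(−1.476) = 0.2286; e^(−k₂t) = e^(−0.05001) = 0.9512.
C_B = 1.52×2.02/(0.0515−1.52) × (0.2286−0.9512) = (-2.091)×(-0.7227) = 1.511 mol/dm³.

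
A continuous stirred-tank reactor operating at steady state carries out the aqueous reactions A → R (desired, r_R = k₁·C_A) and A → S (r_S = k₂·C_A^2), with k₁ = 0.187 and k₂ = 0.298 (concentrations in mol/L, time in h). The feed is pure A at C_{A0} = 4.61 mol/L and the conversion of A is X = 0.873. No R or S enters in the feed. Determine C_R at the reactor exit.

Exit C_A = C_{A0}(1−X) = 4.61×0.127 = 0.5855 mol/L.
Rates in a CSTR are evaluated at the outlet concentration: r_R = 0.187×0.5855 = 0.1095, r_S = 0.298×0.5855^2 = 0.1021.
Fraction of consumed A going to R: r_R/(r_R+r_S) = 0.5173.
C_R = 0.5173·C_{A0}·X = 0.5173×4.61×0.873 = 2.08 mol/L.

2.08 mol/L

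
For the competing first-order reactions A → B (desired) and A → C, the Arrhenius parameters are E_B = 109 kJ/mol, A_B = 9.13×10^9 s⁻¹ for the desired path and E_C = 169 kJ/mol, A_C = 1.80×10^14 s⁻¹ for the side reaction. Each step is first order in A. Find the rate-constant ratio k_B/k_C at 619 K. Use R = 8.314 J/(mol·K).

5.87

k_B/k_C = (A_B/A_C)·exp[−(E_B−E_C)/(RT)] = (A_B/A_C)·exp[(E_C−E_B)/(RT)].
(E_C−E_B)/(RT) = (169−109)×10³/(8.314×619) = 60000/5146 = 11.66.
k_B/k_C = (9.13×10^9/1.80×10^14)·exp(11.66) = 5.072×10^-5 × 1.157×10^5 = 5.87.
Since E_B < E_C, lowering the temperature improves selectivity toward B.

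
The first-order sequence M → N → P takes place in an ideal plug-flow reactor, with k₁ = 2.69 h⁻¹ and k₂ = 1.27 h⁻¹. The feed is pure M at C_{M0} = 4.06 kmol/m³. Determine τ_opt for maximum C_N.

0.529 h

Setting dC_N/dτ = 0 gives τ_opt = ln(k₂/k₁)/(k₂−k₁).
= ln(1.27/2.69)/(1.27−2.69) = ln(0.4721)/-1.420 = -0.7505/-1.420 = 0.529 h.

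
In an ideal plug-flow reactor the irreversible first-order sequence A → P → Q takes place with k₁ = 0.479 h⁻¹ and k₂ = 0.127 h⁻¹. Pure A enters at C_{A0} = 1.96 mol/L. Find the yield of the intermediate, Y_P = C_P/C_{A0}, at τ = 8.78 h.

Solving the coupled first-order balances gives C_P(τ) = [k₁/(k₂−k₁)]·C_{A0}·(e^(−k₁τ) − e^(−k₂τ)).
e^(−k₁τ) = e^(−0.479×8.78) = e^(−4.206) = 0.01491; e^(−k₂τ) = e^(−1.115) = 0.3279.
C_P = 0.479×1.96/(0.127−0.479) × (0.01491−0.3279) = (-2.667)×(-0.3130) = 0.8348 mol/L.
Y_P = C_P/C_{A0} = 0.8348/1.96 = 0.426.

0.426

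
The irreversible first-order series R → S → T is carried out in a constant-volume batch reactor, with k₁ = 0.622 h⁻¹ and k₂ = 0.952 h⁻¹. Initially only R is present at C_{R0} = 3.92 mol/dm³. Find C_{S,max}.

1.15 mol/dm³

At the optimum, C_{S,max}/C_{R0} = (k₁/k₂)^[k₂/(k₂−k₁)].
= (0.622/0.952)^(0.952/(0.952−0.622)) = (0.6534)^(2.885) = 0.2929.
C_{S,max} = 0.2929×3.92 = 1.15 mol/dm³.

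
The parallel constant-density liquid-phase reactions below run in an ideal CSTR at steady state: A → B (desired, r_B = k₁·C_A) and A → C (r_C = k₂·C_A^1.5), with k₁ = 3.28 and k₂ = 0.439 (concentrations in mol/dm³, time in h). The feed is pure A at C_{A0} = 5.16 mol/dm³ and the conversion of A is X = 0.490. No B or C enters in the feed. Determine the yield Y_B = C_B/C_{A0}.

Exit C_A = C_{A0}(1−X) = 5.16×0.510 = 2.632 mol/dm³.
In a CSTR the entire volume is at exit conditions, so r_B = 3.28×2.632 = 8.632 and r_C = 0.439×2.632^1.5 = 1.874.
Fraction of consumed A going to B: r_B/(r_B+r_C) = 0.8216.
C_B = 0.8216·C_{A0}·X = 0.8216×5.16×0.490 = 2.08 mol/dm³; Y_B = C_B/C_{A0} = 0.403.

0.403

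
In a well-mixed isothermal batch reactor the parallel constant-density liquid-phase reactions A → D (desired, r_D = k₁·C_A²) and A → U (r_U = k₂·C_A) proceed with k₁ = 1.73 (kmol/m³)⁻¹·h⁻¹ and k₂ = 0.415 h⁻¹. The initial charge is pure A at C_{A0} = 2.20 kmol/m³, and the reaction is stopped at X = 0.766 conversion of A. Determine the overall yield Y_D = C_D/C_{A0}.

C_A = C_{A0}(1−X) = 0.5148 kmol/m³.
Along a PFR/batch, dC_U/dC_A = −r_U/(r_D+r_U) = −k₂/(k₂+k₁·C_A).
Integrating from C_{A0} to C_A: C_U = (0.415/1.73)·ln[(0.415+1.73·2.20)/(0.415+1.73·0.515)] = 0.2399·ln(4.221/1.306) = 0.2815 kmol/m³.
Then C_D = (C_{A0}−C_A) − C_U = 1.685 − 0.2815 = 1.404 kmol/m³.
Y_D = C_D/C_{A0} = 1.404/2.20 = 0.638.

0.638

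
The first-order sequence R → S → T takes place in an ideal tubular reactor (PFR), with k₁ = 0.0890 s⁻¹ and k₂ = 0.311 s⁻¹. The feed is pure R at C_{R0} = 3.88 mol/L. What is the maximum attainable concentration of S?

0.672 mol/L

For a first-order series the maximum intermediate yield is C_{S,max}/C_{R0} = (k₁/k₂)^[k₂/(k₂−k₁)].
= (0.0890/0.311)^(0.311/(0.311−0.0890)) = (0.2862)^(1.401) = 0.1733.
C_{S,max} = 0.1733×3.88 = 0.672 mol/L.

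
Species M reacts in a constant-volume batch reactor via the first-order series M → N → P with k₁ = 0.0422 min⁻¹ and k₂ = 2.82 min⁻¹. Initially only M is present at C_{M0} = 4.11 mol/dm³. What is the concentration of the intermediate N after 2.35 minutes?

0.0565 mol/dm³

For first-order series with pure M initially, C_N(t) = k₁C_{M0}/(k₂−k₁)·(e^(−k₁t) − e^(−k₂t)).
e^(−k₁t) = e^(−0.0422×2.35) = e^(−0.09917) = 0.9056; e^(−k₂t) = e^(−6.627) = 0.001324.
C_N = 0.0422×4.11/(2.82−0.0422) × (0.9056−0.001324) = 0.06244×0.9043 = 0.05646 mol/dm³.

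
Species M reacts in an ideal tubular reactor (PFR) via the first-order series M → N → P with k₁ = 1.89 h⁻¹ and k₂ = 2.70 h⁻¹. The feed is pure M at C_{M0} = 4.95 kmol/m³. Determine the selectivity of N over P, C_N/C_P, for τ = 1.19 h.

0.205

The intermediate concentration in a first-order A→B→C sequence is C_N = k₁C_{M0}(e^(−k₁τ) − e^(−k₂τ))/(k₂−k₁).
e^(−k₁τ) = e^(−1.89×1.19) = e^(−2.249) = 0.1055; e^(−k₂τ) = e^(−3.213) = 0.04024.
C_N = 1.89×4.95/(2.70−1.89) × (0.1055−0.04024) = 11.55×0.06526 = 0.7537 kmol/m³.
C_M = C_{M0}e^(−k₁τ) = 0.5222 kmol/m³, so C_P = C_{M0}−C_M−C_N = 3.674 kmol/m³; C_N/C_P = 0.205.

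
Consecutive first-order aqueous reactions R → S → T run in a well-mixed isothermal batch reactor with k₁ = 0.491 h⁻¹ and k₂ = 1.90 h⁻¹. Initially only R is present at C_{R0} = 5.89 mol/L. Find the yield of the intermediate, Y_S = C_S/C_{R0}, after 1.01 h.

0.161

For first-order series with pure R initially, C_S(t) = k₁C_{R0}/(k₂−k₁)·(e^(−k₁t) − e^(−k₂t)).
e^(−k₁t) = e^(−0.491×1.01) = e^(−0.4959) = 0.6090; e^(−k₂t) = e^(−1.919) = 0.1468.
C_S = 0.491×5.89/(1.90−0.491) × (0.6090−0.1468) = 2.053×0.4623 = 0.9488 mol/L.
Y_S = C_S/C_{R0} = 0.9488/5.89 = 0.161.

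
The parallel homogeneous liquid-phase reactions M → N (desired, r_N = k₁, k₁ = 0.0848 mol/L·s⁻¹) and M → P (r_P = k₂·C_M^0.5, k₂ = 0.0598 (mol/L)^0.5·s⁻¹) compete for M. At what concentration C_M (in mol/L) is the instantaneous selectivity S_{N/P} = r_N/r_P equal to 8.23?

S_{N/P} = (k₁/k₂)·C_M^-0.5 ⇒ C_M = (S·k₂/k₁)^(-2).
= (8.23×0.0598/0.0848)^(-2) = (5.804)^(-2) = 0.0297 mol/L.

0.0297 mol/L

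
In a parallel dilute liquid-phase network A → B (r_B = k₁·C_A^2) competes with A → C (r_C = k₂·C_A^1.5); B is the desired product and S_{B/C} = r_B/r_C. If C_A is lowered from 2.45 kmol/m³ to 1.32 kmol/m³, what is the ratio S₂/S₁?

0.734

S_{B/C} = (k₁/k₂)·C_A^0.5, so S₂/S₁ = (C_{A,2}/C_{A,1})^0.5.
= (1.32/2.45)^0.5 = (0.5388)^0.5 = 0.734.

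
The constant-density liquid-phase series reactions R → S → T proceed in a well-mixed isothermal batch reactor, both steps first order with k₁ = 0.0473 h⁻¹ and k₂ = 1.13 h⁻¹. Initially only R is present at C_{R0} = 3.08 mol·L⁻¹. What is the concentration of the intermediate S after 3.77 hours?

For first-order series with pure R initially, C_S(t) = k₁C_{R0}/(k₂−k₁)·(e^(−k₁t) − e^(−k₂t)).
e^(−k₁t) = e^(−0.0473×3.77) = e^(−0.1783) = 0.8367; e^(−k₂t) = e^(−4.260) = 0.01412.
C_S = 0.0473×3.08/(1.13−0.0473) × (0.8367−0.01412) = 0.1346×0.8226 = 0.1107 mol·L⁻¹.

0.111 mol·L⁻¹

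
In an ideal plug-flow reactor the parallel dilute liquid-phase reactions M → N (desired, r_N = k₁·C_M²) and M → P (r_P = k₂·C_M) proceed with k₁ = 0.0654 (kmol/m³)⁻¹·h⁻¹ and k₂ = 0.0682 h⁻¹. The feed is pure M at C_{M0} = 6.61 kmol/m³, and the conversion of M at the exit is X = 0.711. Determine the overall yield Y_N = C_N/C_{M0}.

C_M = C_{M0}(1−X) = 1.910 kmol/m³.
Along a PFR/batch, dC_P/dC_M = −r_P/(r_N+r_P) = −k₂/(k₂+k₁·C_M).
Integrating from C_{M0} to C_M: C_P = (0.0682/0.0654)·ln[(0.0682+0.0654·6.61)/(0.0682+0.0654·1.91)] = 1.043·ln(0.5005/0.1931) = 0.9930 kmol/m³.
Then C_N = (C_{M0}−C_M) − C_P = 4.700 − 0.9930 = 3.707 kmol/m³.
Y_N = C_N/C_{M0} = 3.707/6.61 = 0.561.

0.561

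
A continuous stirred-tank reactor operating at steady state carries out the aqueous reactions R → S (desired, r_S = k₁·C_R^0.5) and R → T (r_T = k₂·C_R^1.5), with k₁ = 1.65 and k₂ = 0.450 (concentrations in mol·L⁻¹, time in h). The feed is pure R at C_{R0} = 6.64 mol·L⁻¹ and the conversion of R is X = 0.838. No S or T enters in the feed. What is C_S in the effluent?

4.30 mol·L⁻¹

Exit C_R = C_{R0}(1−X) = 6.64×0.162 = 1.076 mol·L⁻¹.
A CSTR operates uniformly at the exit composition, giving r_S = 1.711 and r_T = 0.5020 (each k·C_R^n at C_R = 1.076).
Fraction of consumed R going to S: r_S/(r_S+r_T) = 0.7732.
C_S = 0.7732·C_{R0}·X = 0.7732×6.64×0.838 = 4.30 mol·L⁻¹.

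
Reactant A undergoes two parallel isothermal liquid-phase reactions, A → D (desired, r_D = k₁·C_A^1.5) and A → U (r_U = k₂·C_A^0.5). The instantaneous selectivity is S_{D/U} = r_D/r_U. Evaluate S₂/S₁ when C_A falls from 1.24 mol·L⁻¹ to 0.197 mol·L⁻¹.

S_{D/U} = (k₁/k₂)·C_A, so S₂/S₁ = (C_{A,2}/C_{A,1}).
= 0.197/1.24 = 0.159.
Selectivity toward D falls as C_A falls — high-concentration operation is favoured.

0.159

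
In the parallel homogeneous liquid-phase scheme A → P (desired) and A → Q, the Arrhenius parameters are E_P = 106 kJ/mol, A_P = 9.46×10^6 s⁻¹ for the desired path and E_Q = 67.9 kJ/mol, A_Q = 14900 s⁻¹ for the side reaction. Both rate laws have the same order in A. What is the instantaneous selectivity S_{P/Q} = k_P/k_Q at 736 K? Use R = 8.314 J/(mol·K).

With equal orders, S_{P/Q} = k_P/k_Q = (A_P/A_Q)·exp[(E_Q−E_P)/(RT)].
(E_Q−E_P)/(RT) = (67.9−106)×10³/(8.314×736) = -38100/6119 = -6.226.
k_P/k_Q = (9.46×10^6/14900)·exp(-6.226) = 634.9 × 0.001977 = 1.25.

1.25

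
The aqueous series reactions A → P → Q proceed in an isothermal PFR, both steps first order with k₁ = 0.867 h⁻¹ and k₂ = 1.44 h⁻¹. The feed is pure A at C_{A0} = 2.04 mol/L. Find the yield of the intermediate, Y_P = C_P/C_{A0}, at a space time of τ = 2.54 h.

The intermediate concentration in a first-order A→B→C sequence is C_P = k₁C_{A0}(e^(−k₁τ) − e^(−k₂τ))/(k₂−k₁).
e^(−k₁τ) = e^(−0.867×2.54) = e^(−2.202) = 0.1106; e^(−k₂τ) = e^(−3.658) = 0.02579.
C_P = 0.867×2.04/(1.44−0.867) × (0.1106−0.02579) = 3.087×0.08477 = 0.2617 mol/L.
Y_P = C_P/C_{A0} = 0.2617/2.04 = 0.128.

0.128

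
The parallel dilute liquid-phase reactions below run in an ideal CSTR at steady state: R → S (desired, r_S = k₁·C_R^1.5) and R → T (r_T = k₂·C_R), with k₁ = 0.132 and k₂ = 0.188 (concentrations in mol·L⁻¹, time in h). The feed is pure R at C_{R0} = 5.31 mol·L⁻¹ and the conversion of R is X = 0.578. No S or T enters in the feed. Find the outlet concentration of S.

Exit C_R = C_{R0}(1−X) = 5.31×0.422 = 2.241 mol·L⁻¹.
In a CSTR the entire volume is at exit conditions, so r_S = 0.132×2.241^1.5 = 0.4428 and r_T = 0.188×2.241 = 0.4213.
Fraction of consumed R going to S: r_S/(r_S+r_T) = 0.5124.
C_S = 0.5124·C_{R0}·X = 0.5124×5.31×0.578 = 1.57 mol·L⁻¹.

1.57 mol·L⁻¹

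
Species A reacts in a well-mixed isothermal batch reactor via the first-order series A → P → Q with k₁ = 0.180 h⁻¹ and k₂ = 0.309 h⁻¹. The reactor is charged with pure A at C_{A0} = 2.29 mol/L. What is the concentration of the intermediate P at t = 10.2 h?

0.373 mol/L

Solving the coupled first-order balances gives C_P(t) = [k₁/(k₂−k₁)]·C_{A0}·(e^(−k₁t) − e^(−k₂t)).
e^(−k₁t) = e^(−0.180×10.2) = e^(−1.836) = 0.1595; e^(−k₂t) = e^(−3.152) = 0.04278.
C_P = 0.180×2.29/(0.309−0.180) × (0.1595−0.04278) = 3.195×0.1167 = 0.3728 mol/L.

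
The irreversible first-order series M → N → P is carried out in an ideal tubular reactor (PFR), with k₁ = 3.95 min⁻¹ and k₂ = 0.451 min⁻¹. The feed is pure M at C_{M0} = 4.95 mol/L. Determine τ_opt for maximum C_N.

The intermediate peaks when r₁ = r₂, i.e. k₁e^(−k₁τ) = k₂e^(−k₂τ), giving τ_opt = ln(k₂/k₁)/(k₂−k₁).
= ln(0.451/3.95)/(0.451−3.95) = ln(0.1142)/-3.499 = -2.170/-3.499 = 0.620 min.

0.620 min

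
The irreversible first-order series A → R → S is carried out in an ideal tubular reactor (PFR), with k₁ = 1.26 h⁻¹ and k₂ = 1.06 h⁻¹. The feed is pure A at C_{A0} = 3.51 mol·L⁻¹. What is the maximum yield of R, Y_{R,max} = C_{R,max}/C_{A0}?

0.400

For a first-order series the maximum intermediate yield is C_{R,max}/C_{A0} = (k₁/k₂)^[k₂/(k₂−k₁)].
= (1.26/1.06)^(1.06/(1.06−1.26)) = (1.189)^(-5.300) = 0.4001.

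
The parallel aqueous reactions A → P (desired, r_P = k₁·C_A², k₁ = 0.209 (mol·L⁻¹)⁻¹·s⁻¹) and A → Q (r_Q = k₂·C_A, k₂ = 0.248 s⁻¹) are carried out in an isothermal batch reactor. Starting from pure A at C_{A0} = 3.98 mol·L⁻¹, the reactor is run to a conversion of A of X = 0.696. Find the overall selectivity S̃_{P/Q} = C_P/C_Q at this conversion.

2.04

C_A = C_{A0}(1−X) = 1.210 mol·L⁻¹.
Along a PFR/batch, dC_Q/dC_A = −r_Q/(r_P+r_Q) = −k₂/(k₂+k₁·C_A).
Integrating from C_{A0} to C_A: C_Q = (0.248/0.209)·ln[(0.248+0.209·3.98)/(0.248+0.209·1.21)] = 1.187·ln(1.080/0.5009) = 0.9115 mol·L⁻¹.
Then C_P = (C_{A0}−C_A) − C_Q = 2.770 − 0.9115 = 1.859 mol·L⁻¹.
S̃_{P/Q} = C_P/C_Q = 1.859/0.9115 = 2.04.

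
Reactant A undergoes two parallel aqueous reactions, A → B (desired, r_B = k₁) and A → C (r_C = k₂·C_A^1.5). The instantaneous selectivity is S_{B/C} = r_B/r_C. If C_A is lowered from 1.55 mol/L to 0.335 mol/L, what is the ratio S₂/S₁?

S_{B/C} = (k₁/k₂)·C_A^-1.5, so S₂/S₁ = (C_{A,2}/C_{A,1})^-1.5.
= (0.335/1.55)^(-1.5) = (0.2161)^(-1.5) = 9.95.

9.95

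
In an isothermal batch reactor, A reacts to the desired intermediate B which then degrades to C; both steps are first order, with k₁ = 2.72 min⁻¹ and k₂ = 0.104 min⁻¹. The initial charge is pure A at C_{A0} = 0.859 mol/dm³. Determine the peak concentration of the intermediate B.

Evaluating C_B at t_opt = ln(k₂/k₁)/(k₂−k₁) gives C_{B,max}/C_{A0} = (k₁/k₂)^[k₂/(k₂−k₁)].
= (2.72/0.104)^(0.104/(0.104−2.72)) = (26.15)^(-0.03976) = 0.8783.
C_{B,max} = 0.8783×0.859 = 0.754 mol/dm³.

0.754 mol/dm³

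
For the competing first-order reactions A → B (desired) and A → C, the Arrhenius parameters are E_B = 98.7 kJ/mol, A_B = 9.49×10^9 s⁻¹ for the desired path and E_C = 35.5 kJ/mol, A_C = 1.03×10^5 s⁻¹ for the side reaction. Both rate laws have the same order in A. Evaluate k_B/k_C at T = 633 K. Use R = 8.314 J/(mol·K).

k_B/k_C = (A_B/A_C)·exp[−(E_B−E_C)/(RT)] = (A_B/A_C)·exp[(E_C−E_B)/(RT)].
(E_C−E_B)/(RT) = (35.5−98.7)×10³/(8.314×633) = -63200/5263 = -12.01.
k_B/k_C = (9.49×10^9/1.03×10^5)·exp(-12.01) = 92136 × 6.090×10^-6 = 0.561.

0.561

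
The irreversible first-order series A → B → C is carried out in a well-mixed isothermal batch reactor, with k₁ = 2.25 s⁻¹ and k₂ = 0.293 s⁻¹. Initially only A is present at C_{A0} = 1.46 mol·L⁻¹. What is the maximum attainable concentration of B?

1.08 mol·L⁻¹

At the optimum, C_{B,max}/C_{A0} = (k₁/k₂)^[k₂/(k₂−k₁)].
= (2.25/0.293)^(0.293/(0.293−2.25)) = (7.679)^(-0.1497) = 0.7370.
C_{B,max} = 0.7370×1.46 = 1.08 mol·L⁻¹.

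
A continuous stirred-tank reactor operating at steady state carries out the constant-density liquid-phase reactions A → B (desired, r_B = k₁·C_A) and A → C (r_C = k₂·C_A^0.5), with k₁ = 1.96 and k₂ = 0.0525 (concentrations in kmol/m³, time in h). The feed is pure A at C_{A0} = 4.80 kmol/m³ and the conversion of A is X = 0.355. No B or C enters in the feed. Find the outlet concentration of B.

Exit C_A = C_{A0}(1−X) = 4.80×0.645 = 3.096 kmol/m³.
A CSTR operates uniformly at the exit composition, giving r_B = 6.068 and r_C = 0.09238 (each k·C_A^n at C_A = 3.096).
Fraction of consumed A going to B: r_B/(r_B+r_C) = 0.9850.
C_B = 0.9850·C_{A0}·X = 0.9850×4.80×0.355 = 1.68 kmol/m³.

1.68 kmol/m³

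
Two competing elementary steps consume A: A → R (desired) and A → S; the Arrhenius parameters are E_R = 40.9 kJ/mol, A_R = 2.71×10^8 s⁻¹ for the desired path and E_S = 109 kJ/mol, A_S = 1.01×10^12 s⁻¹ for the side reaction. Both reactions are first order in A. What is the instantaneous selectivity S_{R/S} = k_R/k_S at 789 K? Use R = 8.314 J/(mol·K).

8.66

Since both paths have the same order in A, the concentration cancels and S_{R/S} = k_R/k_S = (A_R/A_S)·exp[(E_S−E_R)/(RT)].
(E_S−E_R)/(RT) = (109−40.9)×10³/(8.314×789) = 68100/6560 = 10.38.
k_R/k_S = (2.71×10^8/1.01×10^12)·exp(10.38) = 2.683×10^-4 × 32257 = 8.66.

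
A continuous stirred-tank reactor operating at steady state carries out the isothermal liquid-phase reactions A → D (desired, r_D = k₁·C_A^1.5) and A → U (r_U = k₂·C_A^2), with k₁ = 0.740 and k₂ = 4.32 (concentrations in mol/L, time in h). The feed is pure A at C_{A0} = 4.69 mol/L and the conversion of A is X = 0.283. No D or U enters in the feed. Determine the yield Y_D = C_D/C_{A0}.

0.0242

Exit C_A = C_{A0}(1−X) = 4.69×0.717 = 3.363 mol/L.
Rates in a CSTR are evaluated at the outlet concentration: r_D = 0.740×3.363^1.5 = 4.563, r_U = 4.32×3.363^2 = 48.85.
Fraction of consumed A going to D: r_D/(r_D+r_U) = 0.08543.
C_D = 0.08543·C_{A0}·X = 0.08543×4.69×0.283 = 0.113 mol/L; Y_D = C_D/C_{A0} = 0.0242.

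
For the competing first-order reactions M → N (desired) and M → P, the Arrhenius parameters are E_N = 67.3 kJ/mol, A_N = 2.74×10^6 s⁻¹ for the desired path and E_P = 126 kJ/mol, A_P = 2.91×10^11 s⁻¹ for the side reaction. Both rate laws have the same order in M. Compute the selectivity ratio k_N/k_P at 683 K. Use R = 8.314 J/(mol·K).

Since both paths have the same order in M, the concentration cancels and S_{N/P} = k_N/k_P = (A_N/A_P)·exp[(E_P−E_N)/(RT)].
(E_P−E_N)/(RT) = (126−67.3)×10³/(8.314×683) = 58700/5678 = 10.34.
k_N/k_P = (2.74×10^6/2.91×10^11)·exp(10.34) = 9.416×10^-6 × 30863 = 0.291.
Since E_N < E_P, lowering the temperature improves selectivity toward N.

0.291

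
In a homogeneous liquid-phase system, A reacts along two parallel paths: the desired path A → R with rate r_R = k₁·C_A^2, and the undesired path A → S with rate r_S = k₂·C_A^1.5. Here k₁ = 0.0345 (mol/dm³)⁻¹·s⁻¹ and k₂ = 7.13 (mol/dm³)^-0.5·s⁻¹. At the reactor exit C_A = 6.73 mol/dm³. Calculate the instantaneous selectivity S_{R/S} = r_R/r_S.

S_{R/S} = r_R/r_S = (k₁·C_A^2)/(k₂·C_A^1.5) = (k₁/k₂)·C_A^0.5.
= (0.0345×6.730^2) / (7.13×6.730^1.5) = 1.563/124.5 = 0.0126.

0.0126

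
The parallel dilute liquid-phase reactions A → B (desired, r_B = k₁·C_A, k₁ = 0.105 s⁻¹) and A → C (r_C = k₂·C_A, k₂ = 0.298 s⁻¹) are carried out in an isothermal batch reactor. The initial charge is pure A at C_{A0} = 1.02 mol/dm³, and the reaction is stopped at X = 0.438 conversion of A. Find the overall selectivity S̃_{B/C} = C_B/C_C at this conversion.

C_A = C_{A0}(1−X) = 0.5732 mol/dm³.
Both paths are first order in A, so the instantaneous fraction to B is constant: dC_B/d(−C_A) = k₁/(k₁+k₂) = 0.2605.
C_B = 0.2605·(C_{A0}−C_A) = 0.2605×0.4468 = 0.116 mol/dm³.
C_C = (C_{A0}−C_A)−C_B = 0.3304 mol/dm³; S̃_{B/C} = 0.1164/0.3304 = 0.352.

0.352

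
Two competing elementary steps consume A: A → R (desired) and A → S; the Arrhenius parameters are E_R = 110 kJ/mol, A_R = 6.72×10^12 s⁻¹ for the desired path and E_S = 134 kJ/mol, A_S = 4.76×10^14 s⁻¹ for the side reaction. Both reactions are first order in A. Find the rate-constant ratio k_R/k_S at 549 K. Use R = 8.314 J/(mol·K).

Since both paths have the same order in A, the concentration cancels and S_{R/S} = k_R/k_S = (A_R/A_S)·exp[(E_S−E_R)/(RT)].
(E_S−E_R)/(RT) = (134−110)×10³/(8.314×549) = 24000/4564 = 5.258.
k_R/k_S = (6.72×10^12/4.76×10^14)·exp(5.258) = 0.01412 × 192.1 = 2.71.

2.71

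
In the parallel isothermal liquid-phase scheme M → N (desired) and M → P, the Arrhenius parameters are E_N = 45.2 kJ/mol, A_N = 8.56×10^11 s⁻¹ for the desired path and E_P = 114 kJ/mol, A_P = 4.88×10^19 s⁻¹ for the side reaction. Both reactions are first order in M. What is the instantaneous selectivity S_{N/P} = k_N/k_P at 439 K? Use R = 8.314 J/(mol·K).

With equal orders, S_{N/P} = k_N/k_P = (A_N/A_P)·exp[(E_P−E_N)/(RT)].
(E_P−E_N)/(RT) = (114−45.2)×10³/(8.314×439) = 68800/3650 = 18.85.
k_N/k_P = (8.56×10^11/4.88×10^19)·exp(18.85) = 1.754×10^-8 × 1.536×10^8 = 2.69.
Since E_N < E_P, lowering the temperature improves selectivity toward N.

2.69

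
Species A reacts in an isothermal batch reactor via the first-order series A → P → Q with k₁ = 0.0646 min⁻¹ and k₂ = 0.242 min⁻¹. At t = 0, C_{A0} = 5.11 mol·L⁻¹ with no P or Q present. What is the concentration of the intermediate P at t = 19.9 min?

For first-order series with pure A initially, C_P(t) = k₁C_{A0}/(k₂−k₁)·(e^(−k₁t) − e^(−k₂t)).
e^(−k₁t) = e^(−0.0646×19.9) = e^(−1.286) = 0.2765; e^(−k₂t) = e^(−4.816) = 0.008101.
C_P = 0.0646×5.11/(0.242−0.0646) × (0.2765−0.008101) = 1.861×0.2684 = 0.4994 mol·L⁻¹.

0.499 mol·L⁻¹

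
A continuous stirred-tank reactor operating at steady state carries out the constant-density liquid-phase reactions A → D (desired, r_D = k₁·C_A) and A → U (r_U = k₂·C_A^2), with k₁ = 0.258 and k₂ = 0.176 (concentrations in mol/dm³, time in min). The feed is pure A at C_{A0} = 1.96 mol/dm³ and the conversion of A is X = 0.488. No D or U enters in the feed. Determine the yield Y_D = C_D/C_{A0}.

Exit C_A = C_{A0}(1−X) = 1.96×0.512 = 1.004 mol/dm³.
A CSTR operates uniformly at the exit composition, giving r_D = 0.2589 and r_U = 0.1772 (each k·C_A^n at C_A = 1.004).
Fraction of consumed A going to D: r_D/(r_D+r_U) = 0.5936.
C_D = 0.5936·C_{A0}·X = 0.5936×1.96×0.488 = 0.568 mol/dm³; Y_D = C_D/C_{A0} = 0.290.

0.290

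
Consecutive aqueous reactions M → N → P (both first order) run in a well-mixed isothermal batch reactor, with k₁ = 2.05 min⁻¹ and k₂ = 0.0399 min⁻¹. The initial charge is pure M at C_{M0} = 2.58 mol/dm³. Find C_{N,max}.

2.39 mol/dm³

Evaluating C_N at t_opt = ln(k₂/k₁)/(k₂−k₁) gives C_{N,max}/C_{M0} = (k₁/k₂)^[k₂/(k₂−k₁)].
= (2.05/0.0399)^(0.0399/(0.0399−2.05)) = (51.38)^(-0.01985) = 0.9248.
C_{N,max} = 0.9248×2.58 = 2.39 mol/dm³.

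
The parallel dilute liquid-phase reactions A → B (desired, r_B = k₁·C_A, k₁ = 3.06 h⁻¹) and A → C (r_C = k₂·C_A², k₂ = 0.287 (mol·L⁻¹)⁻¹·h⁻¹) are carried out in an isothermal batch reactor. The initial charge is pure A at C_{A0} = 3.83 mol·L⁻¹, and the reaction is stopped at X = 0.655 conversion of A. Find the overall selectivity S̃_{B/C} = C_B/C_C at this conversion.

4.20

C_A = C_{A0}(1−X) = 1.321 mol·L⁻¹.
Along a PFR/batch, dC_B/dC_A = −r_B/(r_B+r_C) = −k₁/(k₁+k₂·C_A).
Integrating from C_{A0} to C_A: C_B = (3.06/0.287)·ln[(3.06+0.287·3.83)/(3.06+0.287·1.32)] = 10.66·ln(4.159/3.439) = 2.027 mol·L⁻¹.
C_C = (C_{A0}−C_A)−C_B = 0.4820 mol·L⁻¹; S̃_{B/C} = 2.027/0.4820 = 4.20.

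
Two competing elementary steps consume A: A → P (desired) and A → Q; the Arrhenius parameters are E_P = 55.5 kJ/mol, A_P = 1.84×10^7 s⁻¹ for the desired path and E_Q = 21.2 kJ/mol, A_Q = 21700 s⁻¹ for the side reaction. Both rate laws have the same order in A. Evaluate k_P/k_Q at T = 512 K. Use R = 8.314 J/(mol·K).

Since both paths have the same order in A, the concentration cancels and S_{P/Q} = k_P/k_Q = (A_P/A_Q)·exp[(E_Q−E_P)/(RT)].
(E_Q−E_P)/(RT) = (21.2−55.5)×10³/(8.314×512) = -34300/4257 = -8.058.
k_P/k_Q = (1.84×10^7/21700)·exp(-8.058) = 847.9 × 3.166×10^-4 = 0.268.

0.268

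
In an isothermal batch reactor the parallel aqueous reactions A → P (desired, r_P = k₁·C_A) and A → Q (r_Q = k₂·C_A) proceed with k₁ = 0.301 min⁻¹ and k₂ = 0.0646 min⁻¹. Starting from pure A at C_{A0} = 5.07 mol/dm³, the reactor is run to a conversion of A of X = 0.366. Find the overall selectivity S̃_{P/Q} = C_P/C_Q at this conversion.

C_A = C_{A0}(1−X) = 3.214 mol/dm³.
Both paths are first order in A, so the instantaneous fraction to P is constant: dC_P/d(−C_A) = k₁/(k₁+k₂) = 0.8233.
C_P = 0.8233·(C_{A0}−C_A) = 0.8233×1.856 = 1.53 mol/dm³.
C_Q = (C_{A0}−C_A)−C_P = 0.3279 mol/dm³; S̃_{P/Q} = 1.528/0.3279 = 4.66.

4.66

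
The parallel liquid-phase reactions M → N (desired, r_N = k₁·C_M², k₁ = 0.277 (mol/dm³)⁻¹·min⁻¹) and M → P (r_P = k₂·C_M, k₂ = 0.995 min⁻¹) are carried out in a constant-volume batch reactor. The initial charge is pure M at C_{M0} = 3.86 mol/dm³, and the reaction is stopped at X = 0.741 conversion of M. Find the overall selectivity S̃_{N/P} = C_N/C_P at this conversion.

0.644

C_M = C_{M0}(1−X) = 0.9997 mol/dm³.
Along a PFR/batch, dC_P/dC_M = −r_P/(r_N+r_P) = −k₂/(k₂+k₁·C_M).
Integrating from C_{M0} to C_M: C_P = (0.995/0.277)·ln[(0.995+0.277·3.86)/(0.995+0.277·1.000)] = 3.592·ln(2.064/1.272) = 1.739 mol/dm³.
Then C_N = (C_{M0}−C_M) − C_P = 2.860 − 1.739 = 1.121 mol/dm³.
S̃_{N/P} = C_N/C_P = 1.121/1.739 = 0.644.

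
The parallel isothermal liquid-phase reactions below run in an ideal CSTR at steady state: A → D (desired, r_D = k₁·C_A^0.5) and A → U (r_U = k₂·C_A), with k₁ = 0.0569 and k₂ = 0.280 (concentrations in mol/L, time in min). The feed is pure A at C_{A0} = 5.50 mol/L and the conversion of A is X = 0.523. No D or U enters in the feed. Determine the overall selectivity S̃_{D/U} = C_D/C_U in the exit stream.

Exit C_A = C_{A0}(1−X) = 5.50×0.477 = 2.623 mol/L.
A CSTR operates uniformly at the exit composition, giving r_D = 0.09216 and r_U = 0.7346 (each k·C_A^n at C_A = 2.623).
Overall selectivity = C_D/C_U = r_Dτ/(r_Uτ) = r_D/r_U = 0.125.

0.125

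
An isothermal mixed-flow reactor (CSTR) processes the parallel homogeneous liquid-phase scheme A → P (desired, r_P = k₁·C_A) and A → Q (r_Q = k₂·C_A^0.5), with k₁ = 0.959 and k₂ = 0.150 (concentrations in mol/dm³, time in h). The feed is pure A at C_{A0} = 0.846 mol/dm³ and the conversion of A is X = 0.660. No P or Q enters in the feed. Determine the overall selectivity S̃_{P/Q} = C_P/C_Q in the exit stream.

Exit C_A = C_{A0}(1−X) = 0.846×0.340 = 0.2876 mol/dm³.
A CSTR operates uniformly at the exit composition, giving r_P = 0.2758 and r_Q = 0.08045 (each k·C_A^n at C_A = 0.2876).
Overall selectivity = C_P/C_Q = r_Pτ/(r_Qτ) = r_P/r_Q = 3.43.

3.43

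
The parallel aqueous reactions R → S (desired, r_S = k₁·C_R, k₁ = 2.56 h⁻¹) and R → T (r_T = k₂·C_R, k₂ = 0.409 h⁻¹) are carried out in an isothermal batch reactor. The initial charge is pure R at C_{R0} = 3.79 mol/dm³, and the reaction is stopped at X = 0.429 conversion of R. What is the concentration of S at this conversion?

1.40 mol/dm³

C_R = C_{R0}(1−X) = 2.164 mol/dm³.
Both paths are first order in R, so the instantaneous fraction to S is constant: dC_S/d(−C_R) = k₁/(k₁+k₂) = 0.8622.
C_S = 0.8622·(C_{R0}−C_R) = 0.8622×1.626 = 1.40 mol/dm³.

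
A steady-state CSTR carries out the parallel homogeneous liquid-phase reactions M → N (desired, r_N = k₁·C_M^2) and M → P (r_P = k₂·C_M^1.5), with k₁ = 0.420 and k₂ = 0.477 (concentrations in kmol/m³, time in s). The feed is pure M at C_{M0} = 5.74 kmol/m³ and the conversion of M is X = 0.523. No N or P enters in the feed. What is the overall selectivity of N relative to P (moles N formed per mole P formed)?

Exit C_M = C_{M0}(1−X) = 5.74×0.477 = 2.738 kmol/m³.
Rates in a CSTR are evaluated at the outlet concentration: r_N = 0.420×2.738^2 = 3.149, r_P = 0.477×2.738^1.5 = 2.161.
Overall selectivity = C_N/C_P = r_Nτ/(r_Pτ) = r_N/r_P = 1.46.

1.46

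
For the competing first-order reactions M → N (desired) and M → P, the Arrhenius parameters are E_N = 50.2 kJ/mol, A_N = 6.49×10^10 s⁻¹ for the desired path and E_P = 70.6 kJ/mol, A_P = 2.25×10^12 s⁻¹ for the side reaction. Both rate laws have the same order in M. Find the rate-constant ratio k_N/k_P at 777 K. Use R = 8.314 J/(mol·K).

0.678

With equal orders, S_{N/P} = k_N/k_P = (A_N/A_P)·exp[(E_P−E_N)/(RT)].
(E_P−E_N)/(RT) = (70.6−50.2)×10³/(8.314×777) = 20400/6460 = 3.158.
k_N/k_P = (6.49×10^10/2.25×10^12)·exp(3.158) = 0.02884 × 23.52 = 0.678.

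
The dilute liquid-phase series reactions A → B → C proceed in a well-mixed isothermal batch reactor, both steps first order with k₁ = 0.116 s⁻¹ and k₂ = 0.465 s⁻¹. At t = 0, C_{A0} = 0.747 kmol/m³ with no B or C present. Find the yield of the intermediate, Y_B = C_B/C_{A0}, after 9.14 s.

For first-order series with pure A initially, C_B(t) = k₁C_{A0}/(k₂−k₁)·(e^(−k₁t) − e^(−k₂t)).
e^(−k₁t) = e^(−0.116×9.14) = e^(−1.060) = 0.3464; e^(−k₂t) = e^(−4.250) = 0.01426.
C_B = 0.116×0.747/(0.465−0.116) × (0.3464−0.01426) = 0.2483×0.3321 = 0.08246 kmol/m³.
Y_B = C_B/C_{A0} = 0.08246/0.747 = 0.110.

0.110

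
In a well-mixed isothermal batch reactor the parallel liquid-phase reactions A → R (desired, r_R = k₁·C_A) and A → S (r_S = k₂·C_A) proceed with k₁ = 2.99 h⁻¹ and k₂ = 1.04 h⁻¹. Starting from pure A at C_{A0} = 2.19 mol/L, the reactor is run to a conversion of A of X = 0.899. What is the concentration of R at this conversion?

1.46 mol/L

C_A = C_{A0}(1−X) = 0.2212 mol/L.
Both paths are first order in A, so the instantaneous fraction to R is constant: dC_R/d(−C_A) = k₁/(k₁+k₂) = 0.7419.
C_R = 0.7419·(C_{A0}−C_A) = 0.7419×1.969 = 1.46 mol/L.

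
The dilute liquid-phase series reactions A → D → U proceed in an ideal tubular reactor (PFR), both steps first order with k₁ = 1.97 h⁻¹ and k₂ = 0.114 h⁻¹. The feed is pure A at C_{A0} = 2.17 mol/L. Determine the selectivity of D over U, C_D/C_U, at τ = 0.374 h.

For first-order series with pure A initially, C_D(τ) = k₁C_{A0}/(k₂−k₁)·(e^(−k₁τ) − e^(−k₂τ)).
e^(−k₁τ) = e^(−1.97×0.374) = e^(−0.7368) = 0.4787; e^(−k₂τ) = e^(−0.04264) = 0.9583.
C_D = 1.97×2.17/(0.114−1.97) × (0.4787−0.9583) = (-2.303)×(-0.4796) = 1.105 mol/L.
C_A = C_{A0}e^(−k₁τ) = 1.039 mol/L, so C_U = C_{A0}−C_A−C_D = 0.02665 mol/L; C_D/C_U = 41.5.

41.5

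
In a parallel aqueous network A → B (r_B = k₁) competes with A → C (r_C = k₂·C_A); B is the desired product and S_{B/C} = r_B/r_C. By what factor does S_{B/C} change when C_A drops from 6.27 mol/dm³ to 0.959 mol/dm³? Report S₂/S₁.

S_{B/C} = (k₁/k₂)·C_A⁻¹, so S₂/S₁ = (C_{A,2}/C_{A,1})⁻¹.
= 6.27/0.959 = 6.54.

6.54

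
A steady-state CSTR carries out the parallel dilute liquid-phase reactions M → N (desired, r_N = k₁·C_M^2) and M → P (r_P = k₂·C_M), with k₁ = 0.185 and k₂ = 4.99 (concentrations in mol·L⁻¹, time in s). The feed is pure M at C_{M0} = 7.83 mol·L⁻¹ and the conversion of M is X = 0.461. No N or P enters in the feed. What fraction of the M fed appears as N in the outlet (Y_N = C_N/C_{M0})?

Exit C_M = C_{M0}(1−X) = 7.83×0.539 = 4.220 mol·L⁻¹.
In a CSTR the entire volume is at exit conditions, so r_N = 0.185×4.220^2 = 3.295 and r_P = 4.99×4.220 = 21.06.
Fraction of consumed M going to N: r_N/(r_N+r_P) = 0.1353.
C_N = 0.1353·C_{M0}·X = 0.1353×7.83×0.461 = 0.488 mol·L⁻¹; Y_N = C_N/C_{M0} = 0.0624.

0.0624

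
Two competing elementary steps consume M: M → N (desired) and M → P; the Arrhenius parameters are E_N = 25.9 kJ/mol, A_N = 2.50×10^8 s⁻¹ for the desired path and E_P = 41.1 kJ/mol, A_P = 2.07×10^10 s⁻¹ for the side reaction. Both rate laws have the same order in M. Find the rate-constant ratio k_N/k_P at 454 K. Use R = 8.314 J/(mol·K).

With equal orders, S_{N/P} = k_N/k_P = (A_N/A_P)·exp[(E_P−E_N)/(RT)].
(E_P−E_N)/(RT) = (41.1−25.9)×10³/(8.314×454) = 15200/3775 = 4.027.
k_N/k_P = (2.50×10^8/2.07×10^10)·exp(4.027) = 0.01208 × 56.09 = 0.677.
Since E_N < E_P, lowering the temperature improves selectivity toward N.

0.677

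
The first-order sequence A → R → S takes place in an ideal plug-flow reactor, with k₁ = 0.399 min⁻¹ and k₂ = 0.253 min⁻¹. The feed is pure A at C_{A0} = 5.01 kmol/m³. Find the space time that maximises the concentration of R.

3.12 min

The intermediate peaks when r₁ = r₂, i.e. k₁e^(−k₁τ) = k₂e^(−k₂τ), giving τ_opt = ln(k₂/k₁)/(k₂−k₁).
= ln(0.253/0.399)/(0.253−0.399) = ln(0.6341)/-0.1460 = -0.4556/-0.1460 = 3.12 min.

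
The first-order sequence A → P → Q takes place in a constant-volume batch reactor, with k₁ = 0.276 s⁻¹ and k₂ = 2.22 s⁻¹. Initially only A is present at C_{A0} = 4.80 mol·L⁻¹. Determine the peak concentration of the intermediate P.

For a first-order series the maximum intermediate yield is C_{P,max}/C_{A0} = (k₁/k₂)^[k₂/(k₂−k₁)].
= (0.276/2.22)^(2.22/(2.22−0.276)) = (0.1243)^(1.142) = 0.09247.
C_{P,max} = 0.09247×4.80 = 0.444 mol·L⁻¹.

0.444 mol·L⁻¹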